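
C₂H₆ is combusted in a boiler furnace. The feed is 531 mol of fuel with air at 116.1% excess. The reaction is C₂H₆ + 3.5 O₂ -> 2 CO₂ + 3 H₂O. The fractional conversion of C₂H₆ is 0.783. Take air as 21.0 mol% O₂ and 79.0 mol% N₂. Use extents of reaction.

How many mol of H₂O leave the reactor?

1250 mol

Stoichiometric O₂ = 3.5 × 531 = 1858 mol; O₂ fed = 1858 × 2.161 = 4016 mol.
N₂ fed = 4016 × 79/21 = 15110 mol.
Fuel reacted = 0.783 × 531 → ξ = 415.8 mol.
Outlet (n = n₀ + ν ξ):
  C₂H₆: 531 − 1(415.8) = 115.2
  O₂: 4016 − 3.5(415.8) = 2561
  N₂: 15110 (inert)
  CO₂: 0 + 2(415.8) = 831.5
  H₂O: 0 + 3(415.8) = 1247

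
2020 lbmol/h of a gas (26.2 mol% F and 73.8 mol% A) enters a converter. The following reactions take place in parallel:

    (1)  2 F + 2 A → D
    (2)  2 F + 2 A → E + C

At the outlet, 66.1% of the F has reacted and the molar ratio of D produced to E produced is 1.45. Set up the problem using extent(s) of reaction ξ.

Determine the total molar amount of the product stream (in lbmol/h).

Conversion of F: F consumed = 0.661 × 529.2 = 349.8 lbmol/h = 2ξ₁ + 2ξ₂.
Selectivity: 1ξ₁ / (1ξ₂) = 1.45 → ξ₁ = 1.45 ξ₂.
Substitute: (2·1.45 + 2) ξ₂ = 349.8 → ξ₂ = 71.39 lbmol/h, ξ₁ = 103.5 lbmol/h.
Outlet amounts (n = n₀ + Σ ν·ξ):
  F: 529.2 − 2(103.5) − 2(71.39) = 179.4
  A: 1491 − 2(103.5) − 2(71.39) = 1141
  D: 0 + 1(103.5) = 103.5
  E: 0 + 1(71.39) = 71.39
  C: 0 + 1(71.39) = 71.39
Total out = 179.4 + 1141 + 103.5 + 71.39 + 71.39 = 1567 lbmol/h.

1570 lbmol/h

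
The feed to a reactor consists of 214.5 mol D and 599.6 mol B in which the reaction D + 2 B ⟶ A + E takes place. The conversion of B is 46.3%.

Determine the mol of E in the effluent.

B reacted = 0.463 × 599.6 = 277.6 mol; ν_B = −2, so ξ = 277.6/2 = 138.8 mol.
Outlet amounts (n = n₀ + ν ξ):
  D: 214.5 − 1(138.8) = 75.69
  B: 599.6 − 2(138.8) = 322
  A: 0 + 1(138.8) = 138.8
  E: 0 + 1(138.8) = 138.8

139 mol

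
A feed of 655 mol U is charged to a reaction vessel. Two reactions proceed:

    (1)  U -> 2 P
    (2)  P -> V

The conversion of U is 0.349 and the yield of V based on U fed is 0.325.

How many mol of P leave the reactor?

Conversion of U: U consumed = 1ξ₁ = 0.349 × 655 → ξ₁ = 228.6 mol.
Yield of V: 1ξ₂ / 655 = 0.325 → ξ₂ = 212.9 mol.
Outlet amounts (n = n₀ + Σ ν·ξ):
  U: 655 − 1(228.6) = 426.4
  P: 0 + 2(228.6) − 1(212.9) = 244.3
  V: 0 + 1(212.9) = 212.9

244 mol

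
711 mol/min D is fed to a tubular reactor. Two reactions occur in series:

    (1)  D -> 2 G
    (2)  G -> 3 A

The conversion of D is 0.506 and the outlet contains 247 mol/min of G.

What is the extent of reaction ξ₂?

ξ₂ = 473 mol/min

Conversion of D: D consumed = 1ξ₁ = 0.506 × 711 → ξ₁ = 359.8 mol/min.
G balance: n_G = 0 + 2ξ₁ − 1ξ₂ = 247 → ξ₂ = (2·359.8 − 247)/1 = 472.5 mol/min.
Outlet amounts (n = n₀ + Σ ν·ξ):
  D: 711 − 1(359.8) = 351.2
  G: 0 + 2(359.8) − 1(472.5) = 247
  A: 0 + 3(472.5) = 1418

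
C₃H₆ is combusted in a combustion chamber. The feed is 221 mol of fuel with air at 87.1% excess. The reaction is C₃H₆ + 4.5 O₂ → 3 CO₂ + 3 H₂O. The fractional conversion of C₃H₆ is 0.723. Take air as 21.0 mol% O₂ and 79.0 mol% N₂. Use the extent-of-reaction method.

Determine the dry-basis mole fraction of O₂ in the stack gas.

0.131

Stoichiometric O₂ = 4.5 × 221 = 994.5 mol; O₂ fed = 994.5 × 1.871 = 1861 mol.
N₂ fed = 1861 × 79/21 = 7000 mol.
Fuel reacted = 0.723 × 221 → ξ = 159.8 mol.
Outlet (n = n₀ + ν ξ):
  C₃H₆: 221 − 1(159.8) = 61.22
  O₂: 1861 − 4.5(159.8) = 1142
  N₂: 7000 (inert)
  CO₂: 0 + 3(159.8) = 479.3
  H₂O: 0 + 3(159.8) = 479.3
Dry total = 8682 mol; y_O₂ (dry) = 1142 / 8682 = 0.1315.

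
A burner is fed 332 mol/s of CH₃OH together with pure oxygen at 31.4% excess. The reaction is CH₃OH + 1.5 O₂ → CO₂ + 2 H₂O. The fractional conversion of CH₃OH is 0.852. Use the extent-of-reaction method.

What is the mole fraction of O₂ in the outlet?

Stoichiometric O₂ = 1.5 × 332 = 498 mol/s; O₂ fed = 498 × 1.314 = 654.4 mol/s.
Fuel reacted = 0.852 × 332 → ξ = 282.9 mol/s.
Outlet (n = n₀ + ν ξ):
  CH₃OH: 332 − 1(282.9) = 49.14
  O₂: 654.4 − 1.5(282.9) = 230.1
  CO₂: 0 + 1(282.9) = 282.9
  H₂O: 0 + 2(282.9) = 565.7
Total out = 1128 mol/s; y_O₂ = 230.1 / 1128 = 0.204.

0.204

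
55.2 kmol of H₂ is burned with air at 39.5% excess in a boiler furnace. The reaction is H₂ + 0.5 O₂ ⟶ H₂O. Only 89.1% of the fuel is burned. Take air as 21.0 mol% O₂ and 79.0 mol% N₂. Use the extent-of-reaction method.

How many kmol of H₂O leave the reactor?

49.2 kmol

Stoichiometric O₂ = 0.5 × 55.2 = 27.6 kmol; O₂ fed = 27.6 × 1.395 = 38.5 kmol.
N₂ fed = 38.5 × 79/21 = 144.8 kmol.
Fuel reacted = 0.891 × 55.2 → ξ = 49.18 kmol.
Outlet (n = n₀ + ν ξ):
  H₂: 55.2 − 1(49.18) = 6.017
  O₂: 38.5 − 0.5(49.18) = 13.91
  N₂: 144.8 (inert)
  H₂O: 0 + 1(49.18) = 49.18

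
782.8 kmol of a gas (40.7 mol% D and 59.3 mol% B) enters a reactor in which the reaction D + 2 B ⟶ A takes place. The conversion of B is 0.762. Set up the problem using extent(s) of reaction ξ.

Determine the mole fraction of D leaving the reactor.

B reacted = 0.762 × 464.2 = 353.7 kmol; ν_B = −2, so ξ = 353.7/2 = 176.9 kmol.
Outlet amounts (n = n₀ + ν ξ):
  D: 318.6 − 1(176.9) = 141.7
  B: 464.2 − 2(176.9) = 110.5
  A: 0 + 1(176.9) = 176.9
Total out = 429.1 kmol; y_D = 141.7 / 429.1 = 0.3303.

0.33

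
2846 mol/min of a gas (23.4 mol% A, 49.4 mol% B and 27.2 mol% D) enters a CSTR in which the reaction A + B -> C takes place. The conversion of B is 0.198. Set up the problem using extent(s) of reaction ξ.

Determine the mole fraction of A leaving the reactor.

B reacted = 0.198 × 1406 = 278.4 mol/min; ν_B = −1, so ξ = 278.4/1 = 278.4 mol/min.
Outlet amounts (n = n₀ + ν ξ):
  A: 666 − 1(278.4) = 387.6
  B: 1406 − 1(278.4) = 1128
  C: 0 + 1(278.4) = 278.4
  D: 774.1 (inert)
Total out = 2568 mol/min; y_A = 387.6 / 2568 = 0.151.

0.151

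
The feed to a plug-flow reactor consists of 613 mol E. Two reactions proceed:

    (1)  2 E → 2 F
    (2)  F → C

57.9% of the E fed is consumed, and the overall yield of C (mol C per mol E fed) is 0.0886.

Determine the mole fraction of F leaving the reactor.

Conversion of E: E consumed = 2ξ₁ = 0.579 × 613 → ξ₁ = 177.5 mol.
Yield of C: 1ξ₂ / 613 = 0.0886 → ξ₂ = 54.31 mol.
Outlet amounts (n = n₀ + Σ ν·ξ):
  E: 613 − 2(177.5) = 258.1
  F: 0 + 2(177.5) − 1(54.31) = 300.6
  C: 0 + 1(54.31) = 54.31
Total out = 613 mol; y_F = 300.6 / 613 = 0.4904.

0.49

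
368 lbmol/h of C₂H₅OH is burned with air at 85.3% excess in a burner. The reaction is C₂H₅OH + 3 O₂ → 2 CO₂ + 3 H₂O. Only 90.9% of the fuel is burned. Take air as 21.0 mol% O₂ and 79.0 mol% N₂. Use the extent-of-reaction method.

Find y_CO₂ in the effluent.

0.0641

Stoichiometric O₂ = 3 × 368 = 1104 lbmol/h; O₂ fed = 1104 × 1.853 = 2046 lbmol/h.
N₂ fed = 2046 × 79/21 = 7696 lbmol/h.
Fuel reacted = 0.909 × 368 → ξ = 334.5 lbmol/h.
Outlet (n = n₀ + ν ξ):
  C₂H₅OH: 368 − 1(334.5) = 33.49
  O₂: 2046 − 3(334.5) = 1042
  N₂: 7696 (inert)
  CO₂: 0 + 2(334.5) = 669
  H₂O: 0 + 3(334.5) = 1004
Total out = 10440 lbmol/h; y_CO₂ = 669 / 10440 = 0.06406.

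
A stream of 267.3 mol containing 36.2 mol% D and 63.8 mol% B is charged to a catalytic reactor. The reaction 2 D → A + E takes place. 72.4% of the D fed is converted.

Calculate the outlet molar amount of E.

D reacted = 0.724 × 96.76 = 70.06 mol; ν_D = −2, so ξ = 70.06/2 = 35.03 mol.
Outlet amounts (n = n₀ + ν ξ):
  D: 96.76 − 2(35.03) = 26.71
  A: 0 + 1(35.03) = 35.03
  E: 0 + 1(35.03) = 35.03
  B: 170.5 (inert)

35 mol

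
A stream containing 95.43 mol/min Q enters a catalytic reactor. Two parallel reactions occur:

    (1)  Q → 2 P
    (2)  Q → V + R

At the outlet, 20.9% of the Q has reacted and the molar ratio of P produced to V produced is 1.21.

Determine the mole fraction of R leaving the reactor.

Conversion of Q: Q consumed = 0.209 × 95.43 = 19.94 mol/min = 1ξ₁ + 1ξ₂.
Selectivity: 2ξ₁ / (1ξ₂) = 1.21 → ξ₁ = 0.605 ξ₂.
Substitute: (1·0.605 + 1) ξ₂ = 19.94 → ξ₂ = 12.43 mol/min, ξ₁ = 7.518 mol/min.
Outlet amounts (n = n₀ + Σ ν·ξ):
  Q: 95.43 − 1(7.518) − 1(12.43) = 75.49
  P: 0 + 2(7.518) = 15.04
  V: 0 + 1(12.43) = 12.43
  R: 0 + 1(12.43) = 12.43
Total out = 115.4 mol/min; y_R = 12.43 / 115.4 = 0.1077.

0.108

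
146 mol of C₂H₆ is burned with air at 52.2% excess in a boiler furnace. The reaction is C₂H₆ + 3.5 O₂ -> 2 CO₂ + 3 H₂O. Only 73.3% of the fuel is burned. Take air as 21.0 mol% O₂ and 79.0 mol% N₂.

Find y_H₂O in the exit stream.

Stoichiometric O₂ = 3.5 × 146 = 511 mol; O₂ fed = 511 × 1.522 = 777.7 mol.
N₂ fed = 777.7 × 79/21 = 2926 mol.
Fuel reacted = 0.733 × 146 → ξ = 107 mol.
Outlet (n = n₀ + ν ξ):
  C₂H₆: 146 − 1(107) = 38.98
  O₂: 777.7 − 3.5(107) = 403.2
  N₂: 2926 (inert)
  CO₂: 0 + 2(107) = 214
  H₂O: 0 + 3(107) = 321.1
Total out = 3903 mol; y_H₂O = 321.1 / 3903 = 0.08226.

0.0823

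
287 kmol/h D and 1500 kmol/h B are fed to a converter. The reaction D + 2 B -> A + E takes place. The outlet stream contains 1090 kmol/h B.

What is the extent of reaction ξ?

ξ = 205 kmol/h

For B: n = n₀ − 2ξ → 1090 = 1500 − 2ξ, giving ξ = 205 kmol/h.
Outlet amounts (n = n₀ + ν ξ):
  D: 287 − 1(205) = 82
  B: 1500 − 2(205) = 1090
  A: 0 + 1(205) = 205
  E: 0 + 1(205) = 205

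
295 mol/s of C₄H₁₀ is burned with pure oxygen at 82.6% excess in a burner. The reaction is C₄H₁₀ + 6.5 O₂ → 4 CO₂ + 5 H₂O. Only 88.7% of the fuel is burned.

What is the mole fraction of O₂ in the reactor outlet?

Stoichiometric O₂ = 6.5 × 295 = 1918 mol/s; O₂ fed = 1918 × 1.826 = 3501 mol/s.
Fuel reacted = 0.887 × 295 → ξ = 261.7 mol/s.
Outlet (n = n₀ + ν ξ):
  C₄H₁₀: 295 − 1(261.7) = 33.33
  O₂: 3501 − 6.5(261.7) = 1801
  CO₂: 0 + 4(261.7) = 1047
  H₂O: 0 + 5(261.7) = 1308
Total out = 4189 mol/s; y_O₂ = 1801 / 4189 = 0.4298.

0.43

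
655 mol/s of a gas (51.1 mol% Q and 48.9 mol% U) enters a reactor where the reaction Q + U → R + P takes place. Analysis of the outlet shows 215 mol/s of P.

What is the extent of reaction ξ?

ξ = 215 mol/s

For P: n = n₀ + 1ξ → 215 = 0 + 1ξ, giving ξ = 215 mol/s.
Outlet amounts (n = n₀ + ν ξ):
  Q: 334.7 − 1(215) = 119.7
  U: 320.3 − 1(215) = 105.3
  R: 0 + 1(215) = 215
  P: 0 + 1(215) = 215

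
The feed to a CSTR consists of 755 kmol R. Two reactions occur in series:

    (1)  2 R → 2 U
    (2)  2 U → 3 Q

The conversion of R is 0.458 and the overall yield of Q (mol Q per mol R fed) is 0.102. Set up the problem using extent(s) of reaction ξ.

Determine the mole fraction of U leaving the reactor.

Conversion of R: R consumed = 2ξ₁ = 0.458 × 755 → ξ₁ = 172.9 kmol.
Yield of Q: 3ξ₂ / 755 = 0.102 → ξ₂ = 25.67 kmol.
Outlet amounts (n = n₀ + Σ ν·ξ):
  R: 755 − 2(172.9) = 409.2
  U: 0 + 2(172.9) − 2(25.67) = 294.5
  Q: 0 + 3(25.67) = 77.01
Total out = 780.7 kmol; y_U = 294.5 / 780.7 = 0.3772.

0.377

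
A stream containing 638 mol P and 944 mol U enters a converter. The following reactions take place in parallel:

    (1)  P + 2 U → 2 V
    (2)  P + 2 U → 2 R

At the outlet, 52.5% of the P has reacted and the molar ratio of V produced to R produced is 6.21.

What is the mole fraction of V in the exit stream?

0.463

Conversion of P: P consumed = 0.525 × 638 = 334.9 mol = 1ξ₁ + 1ξ₂.
Selectivity: 2ξ₁ / (2ξ₂) = 6.21 → ξ₁ = 6.21 ξ₂.
Substitute: (1·6.21 + 1) ξ₂ = 334.9 → ξ₂ = 46.46 mol, ξ₁ = 288.5 mol.
Outlet amounts (n = n₀ + Σ ν·ξ):
  P: 638 − 1(288.5) − 1(46.46) = 303.1
  U: 944 − 2(288.5) − 2(46.46) = 274.1
  V: 0 + 2(288.5) = 577
  R: 0 + 2(46.46) = 92.91
Total out = 1247 mol; y_V = 577 / 1247 = 0.4627.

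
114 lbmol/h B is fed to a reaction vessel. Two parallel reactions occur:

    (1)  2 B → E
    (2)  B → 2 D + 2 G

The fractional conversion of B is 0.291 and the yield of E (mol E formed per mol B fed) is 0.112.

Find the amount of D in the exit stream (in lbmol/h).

15.3 lbmol/h

Yield of E: 1ξ₁ / 114 = 0.112 → ξ₁ = 12.77 lbmol/h.
Conversion of B: 2ξ₁ + 1ξ₂ = 0.291 × 114 = 33.17 → ξ₂ = 7.638 lbmol/h.
Outlet amounts (n = n₀ + Σ ν·ξ):
  B: 114 − 2(12.77) − 1(7.638) = 80.83
  E: 0 + 1(12.77) = 12.77
  D: 0 + 2(7.638) = 15.28
  G: 0 + 2(7.638) = 15.28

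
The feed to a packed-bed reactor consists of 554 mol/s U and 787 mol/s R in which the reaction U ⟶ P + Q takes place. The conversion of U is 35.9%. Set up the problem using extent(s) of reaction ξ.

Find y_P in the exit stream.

0.129

U reacted = 0.359 × 554 = 198.9 mol/s; ν_U = −1, so ξ = 198.9/1 = 198.9 mol/s.
Outlet amounts (n = n₀ + ν ξ):
  U: 554 − 1(198.9) = 355.1
  P: 0 + 1(198.9) = 198.9
  Q: 0 + 1(198.9) = 198.9
  R: 787 (inert)
Total out = 1540 mol/s; y_P = 198.9 / 1540 = 0.1292.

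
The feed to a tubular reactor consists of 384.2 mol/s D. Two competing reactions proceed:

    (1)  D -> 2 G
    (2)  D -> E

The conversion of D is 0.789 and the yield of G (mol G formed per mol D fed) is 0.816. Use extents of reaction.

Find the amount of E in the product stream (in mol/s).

Yield of G: 2ξ₁ / 384.2 = 0.816 → ξ₁ = 156.8 mol/s.
Conversion of D: 1ξ₁ + 1ξ₂ = 0.789 × 384.2 = 303.1 → ξ₂ = 146.4 mol/s.
Outlet amounts (n = n₀ + Σ ν·ξ):
  D: 384.2 − 1(156.8) − 1(146.4) = 81.07
  G: 0 + 2(156.8) = 313.5
  E: 0 + 1(146.4) = 146.4

146 mol/s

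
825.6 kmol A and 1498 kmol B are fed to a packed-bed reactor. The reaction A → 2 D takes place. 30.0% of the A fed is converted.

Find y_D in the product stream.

A reacted = 0.3 × 825.6 = 247.7 kmol; ν_A = −1, so ξ = 247.7/1 = 247.7 kmol.
Outlet amounts (n = n₀ + ν ξ):
  A: 825.6 − 1(247.7) = 577.9
  D: 0 + 2(247.7) = 495.4
  B: 1498 (inert)
Total out = 2571 kmol; y_D = 495.4 / 2571 = 0.1927.

0.193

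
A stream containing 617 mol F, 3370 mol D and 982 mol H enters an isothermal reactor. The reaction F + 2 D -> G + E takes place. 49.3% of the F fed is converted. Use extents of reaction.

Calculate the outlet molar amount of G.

304 mol

F reacted = 0.493 × 617 = 304.2 mol; ν_F = −1, so ξ = 304.2/1 = 304.2 mol.
Outlet amounts (n = n₀ + ν ξ):
  F: 617 − 1(304.2) = 312.8
  D: 3370 − 2(304.2) = 2762
  G: 0 + 1(304.2) = 304.2
  E: 0 + 1(304.2) = 304.2
  H: 982 (inert)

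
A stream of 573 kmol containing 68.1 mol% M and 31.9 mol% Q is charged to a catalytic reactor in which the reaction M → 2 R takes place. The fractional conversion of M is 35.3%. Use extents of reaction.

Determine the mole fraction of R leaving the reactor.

0.388

M reacted = 0.353 × 390.2 = 137.7 kmol; ν_M = −1, so ξ = 137.7/1 = 137.7 kmol.
Outlet amounts (n = n₀ + ν ξ):
  M: 390.2 − 1(137.7) = 252.5
  R: 0 + 2(137.7) = 275.5
  Q: 182.8 (inert)
Total out = 710.7 kmol; y_R = 275.5 / 710.7 = 0.3876.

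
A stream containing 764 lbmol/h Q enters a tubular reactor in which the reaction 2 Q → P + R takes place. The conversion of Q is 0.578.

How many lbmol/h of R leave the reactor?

Q reacted = 0.578 × 764 = 441.6 lbmol/h; ν_Q = −2, so ξ = 441.6/2 = 220.8 lbmol/h.
Outlet amounts (n = n₀ + ν ξ):
  Q: 764 − 2(220.8) = 322.4
  P: 0 + 1(220.8) = 220.8
  R: 0 + 1(220.8) = 220.8

221 lbmol/h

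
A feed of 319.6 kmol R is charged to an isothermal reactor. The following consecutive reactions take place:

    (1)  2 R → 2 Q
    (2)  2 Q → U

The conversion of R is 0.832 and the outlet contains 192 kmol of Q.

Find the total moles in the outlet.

Conversion of R: R consumed = 2ξ₁ = 0.832 × 319.6 → ξ₁ = 133 kmol.
Q balance: n_Q = 0 + 2ξ₁ − 2ξ₂ = 192 → ξ₂ = (2·133 − 192)/2 = 36.95 kmol.
Outlet amounts (n = n₀ + Σ ν·ξ):
  R: 319.6 − 2(133) = 53.69
  Q: 0 + 2(133) − 2(36.95) = 192
  U: 0 + 1(36.95) = 36.95
Total out = 53.69 + 192 + 36.95 = 282.6 kmol.

283 kmol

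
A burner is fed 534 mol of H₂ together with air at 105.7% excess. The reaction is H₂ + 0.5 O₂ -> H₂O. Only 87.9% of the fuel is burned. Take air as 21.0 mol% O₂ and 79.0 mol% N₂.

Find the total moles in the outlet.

Stoichiometric O₂ = 0.5 × 534 = 267 mol; O₂ fed = 267 × 2.057 = 549.2 mol.
N₂ fed = 549.2 × 79/21 = 2066 mol.
Fuel reacted = 0.879 × 534 → ξ = 469.4 mol.
Outlet (n = n₀ + ν ξ):
  H₂: 534 − 1(469.4) = 64.61
  O₂: 549.2 − 0.5(469.4) = 314.5
  N₂: 2066 (inert)
  H₂O: 0 + 1(469.4) = 469.4
Total out = 64.61 + 314.5 + 2066 + 469.4 = 2915 mol.

2910 mol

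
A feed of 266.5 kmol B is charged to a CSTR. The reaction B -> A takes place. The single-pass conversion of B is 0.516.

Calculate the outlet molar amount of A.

B reacted = 0.516 × 266.5 = 137.5 kmol; ν_B = −1, so ξ = 137.5/1 = 137.5 kmol.
Outlet amounts (n = n₀ + ν ξ):
  B: 266.5 − 1(137.5) = 129
  A: 0 + 1(137.5) = 137.5

138 kmol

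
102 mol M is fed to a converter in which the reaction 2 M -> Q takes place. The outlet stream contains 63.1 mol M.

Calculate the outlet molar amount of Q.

19.4 mol

For M: n = n₀ − 2ξ → 63.1 = 102 − 2ξ, giving ξ = 19.45 mol.
Outlet amounts (n = n₀ + ν ξ):
  M: 102 − 2(19.45) = 63.1
  Q: 0 + 1(19.45) = 19.45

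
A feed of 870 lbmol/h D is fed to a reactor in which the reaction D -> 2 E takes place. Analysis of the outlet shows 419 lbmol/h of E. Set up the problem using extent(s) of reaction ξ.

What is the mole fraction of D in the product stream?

0.612

For E: n = n₀ + 2ξ → 419 = 0 + 2ξ, giving ξ = 209.5 lbmol/h.
Outlet amounts (n = n₀ + ν ξ):
  D: 870 − 1(209.5) = 660.5
  E: 0 + 2(209.5) = 419
Total out = 1080 lbmol/h; y_D = 660.5 / 1080 = 0.6119.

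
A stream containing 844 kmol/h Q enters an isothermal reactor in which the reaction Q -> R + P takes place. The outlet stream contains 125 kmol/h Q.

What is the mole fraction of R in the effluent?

For Q: n = n₀ − 1ξ → 125 = 844 − 1ξ, giving ξ = 719 kmol/h.
Outlet amounts (n = n₀ + ν ξ):
  Q: 844 − 1(719) = 125
  R: 0 + 1(719) = 719
  P: 0 + 1(719) = 719
Total out = 1563 kmol/h; y_R = 719 / 1563 = 0.46.

0.46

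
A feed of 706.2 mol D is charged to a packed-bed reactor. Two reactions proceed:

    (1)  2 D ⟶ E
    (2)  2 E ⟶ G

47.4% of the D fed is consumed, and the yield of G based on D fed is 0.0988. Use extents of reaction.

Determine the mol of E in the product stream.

Conversion of D: D consumed = 2ξ₁ = 0.474 × 706.2 → ξ₁ = 167.4 mol.
Yield of G: 1ξ₂ / 706.2 = 0.0988 → ξ₂ = 69.77 mol.
Outlet amounts (n = n₀ + Σ ν·ξ):
  D: 706.2 − 2(167.4) = 371.5
  E: 0 + 1(167.4) − 2(69.77) = 27.82
  G: 0 + 1(69.77) = 69.77

27.8 mol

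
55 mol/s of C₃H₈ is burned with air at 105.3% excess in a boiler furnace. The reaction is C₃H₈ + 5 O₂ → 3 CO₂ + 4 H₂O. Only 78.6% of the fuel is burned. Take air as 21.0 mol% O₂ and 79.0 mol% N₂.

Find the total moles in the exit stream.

Stoichiometric O₂ = 5 × 55 = 275 mol/s; O₂ fed = 275 × 2.053 = 564.6 mol/s.
N₂ fed = 564.6 × 79/21 = 2124 mol/s.
Fuel reacted = 0.786 × 55 → ξ = 43.23 mol/s.
Outlet (n = n₀ + ν ξ):
  C₃H₈: 55 − 1(43.23) = 11.77
  O₂: 564.6 − 5(43.23) = 348.4
  N₂: 2124 (inert)
  CO₂: 0 + 3(43.23) = 129.7
  H₂O: 0 + 4(43.23) = 172.9
Total out = 11.77 + 348.4 + 2124 + 129.7 + 172.9 = 2787 mol/s.

2790 mol/s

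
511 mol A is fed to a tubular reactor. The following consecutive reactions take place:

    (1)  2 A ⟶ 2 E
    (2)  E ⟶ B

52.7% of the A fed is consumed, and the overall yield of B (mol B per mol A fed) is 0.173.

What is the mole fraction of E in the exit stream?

0.354

Conversion of A: A consumed = 2ξ₁ = 0.527 × 511 → ξ₁ = 134.6 mol.
Yield of B: 1ξ₂ / 511 = 0.173 → ξ₂ = 88.4 mol.
Outlet amounts (n = n₀ + Σ ν·ξ):
  A: 511 − 2(134.6) = 241.7
  E: 0 + 2(134.6) − 1(88.4) = 180.9
  B: 0 + 1(88.4) = 88.4
Total out = 511 mol; y_E = 180.9 / 511 = 0.354.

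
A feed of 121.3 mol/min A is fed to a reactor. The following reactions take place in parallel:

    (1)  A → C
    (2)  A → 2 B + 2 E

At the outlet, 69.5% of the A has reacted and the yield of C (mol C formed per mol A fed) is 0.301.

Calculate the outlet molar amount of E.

Yield of C: 1ξ₁ / 121.3 = 0.301 → ξ₁ = 36.51 mol/min.
Conversion of A: 1ξ₁ + 1ξ₂ = 0.695 × 121.3 = 84.3 → ξ₂ = 47.79 mol/min.
Outlet amounts (n = n₀ + Σ ν·ξ):
  A: 121.3 − 1(36.51) − 1(47.79) = 37
  C: 0 + 1(36.51) = 36.51
  B: 0 + 2(47.79) = 95.58
  E: 0 + 2(47.79) = 95.58

95.6 mol/min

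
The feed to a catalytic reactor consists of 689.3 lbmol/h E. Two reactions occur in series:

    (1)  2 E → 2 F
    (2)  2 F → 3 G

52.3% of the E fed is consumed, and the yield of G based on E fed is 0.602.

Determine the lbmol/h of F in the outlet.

Conversion of E: E consumed = 2ξ₁ = 0.523 × 689.3 → ξ₁ = 180.3 lbmol/h.
Yield of G: 3ξ₂ / 689.3 = 0.602 → ξ₂ = 138.3 lbmol/h.
Outlet amounts (n = n₀ + Σ ν·ξ):
  E: 689.3 − 2(180.3) = 328.8
  F: 0 + 2(180.3) − 2(138.3) = 83.86
  G: 0 + 3(138.3) = 415

83.9 lbmol/h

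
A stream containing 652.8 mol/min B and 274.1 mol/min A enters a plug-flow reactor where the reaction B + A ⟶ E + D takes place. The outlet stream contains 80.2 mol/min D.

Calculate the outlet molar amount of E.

For D: n = n₀ + 1ξ → 80.2 = 0 + 1ξ, giving ξ = 80.2 mol/min.
Outlet amounts (n = n₀ + ν ξ):
  B: 652.8 − 1(80.2) = 572.6
  A: 274.1 − 1(80.2) = 193.9
  E: 0 + 1(80.2) = 80.2
  D: 0 + 1(80.2) = 80.2

80.2 mol/min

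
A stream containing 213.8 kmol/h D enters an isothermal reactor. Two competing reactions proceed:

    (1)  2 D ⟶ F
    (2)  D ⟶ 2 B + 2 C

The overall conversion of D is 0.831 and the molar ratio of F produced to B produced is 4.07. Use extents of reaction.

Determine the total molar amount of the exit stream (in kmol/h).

161 kmol/h

Conversion of D: D consumed = 0.831 × 213.8 = 177.7 kmol/h = 2ξ₁ + 1ξ₂.
Selectivity: 1ξ₁ / (2ξ₂) = 4.07 → ξ₁ = 8.14 ξ₂.
Substitute: (2·8.14 + 1) ξ₂ = 177.7 → ξ₂ = 10.28 kmol/h, ξ₁ = 83.69 kmol/h.
Outlet amounts (n = n₀ + Σ ν·ξ):
  D: 213.8 − 2(83.69) − 1(10.28) = 36.13
  F: 0 + 1(83.69) = 83.69
  B: 0 + 2(10.28) = 20.56
  C: 0 + 2(10.28) = 20.56
Total out = 36.13 + 83.69 + 20.56 + 20.56 = 161 kmol/h.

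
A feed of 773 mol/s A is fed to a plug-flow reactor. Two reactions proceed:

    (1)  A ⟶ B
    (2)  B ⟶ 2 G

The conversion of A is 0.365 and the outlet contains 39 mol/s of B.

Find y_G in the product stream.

0.479

Conversion of A: A consumed = 1ξ₁ = 0.365 × 773 → ξ₁ = 282.1 mol/s.
B balance: n_B = 0 + 1ξ₁ − 1ξ₂ = 39 → ξ₂ = (1·282.1 − 39)/1 = 243.1 mol/s.
Outlet amounts (n = n₀ + Σ ν·ξ):
  A: 773 − 1(282.1) = 490.9
  B: 0 + 1(282.1) − 1(243.1) = 39
  G: 0 + 2(243.1) = 486.3
Total out = 1016 mol/s; y_G = 486.3 / 1016 = 0.4786.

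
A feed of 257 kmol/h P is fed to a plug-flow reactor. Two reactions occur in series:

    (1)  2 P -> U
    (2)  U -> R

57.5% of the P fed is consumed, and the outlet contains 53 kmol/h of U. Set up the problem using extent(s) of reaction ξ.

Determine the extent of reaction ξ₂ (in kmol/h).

ξ₂ = 20.9 kmol/h

Conversion of P: P consumed = 2ξ₁ = 0.575 × 257 → ξ₁ = 73.89 kmol/h.
U balance: n_U = 0 + 1ξ₁ − 1ξ₂ = 53 → ξ₂ = (1·73.89 − 53)/1 = 20.89 kmol/h.
Outlet amounts (n = n₀ + Σ ν·ξ):
  P: 257 − 2(73.89) = 109.2
  U: 0 + 1(73.89) − 1(20.89) = 53
  R: 0 + 1(20.89) = 20.89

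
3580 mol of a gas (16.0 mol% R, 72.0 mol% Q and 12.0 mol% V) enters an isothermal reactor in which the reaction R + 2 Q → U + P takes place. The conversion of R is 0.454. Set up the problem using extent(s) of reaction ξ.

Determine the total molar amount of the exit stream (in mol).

R reacted = 0.454 × 572.8 = 260.1 mol; ν_R = −1, so ξ = 260.1/1 = 260.1 mol.
Outlet amounts (n = n₀ + ν ξ):
  R: 572.8 − 1(260.1) = 312.7
  Q: 2578 − 2(260.1) = 2057
  U: 0 + 1(260.1) = 260.1
  P: 0 + 1(260.1) = 260.1
  V: 429.6 (inert)
Total out = 312.7 + 2057 + 260.1 + 260.1 + 429.6 = 3320 mol.

3320 mol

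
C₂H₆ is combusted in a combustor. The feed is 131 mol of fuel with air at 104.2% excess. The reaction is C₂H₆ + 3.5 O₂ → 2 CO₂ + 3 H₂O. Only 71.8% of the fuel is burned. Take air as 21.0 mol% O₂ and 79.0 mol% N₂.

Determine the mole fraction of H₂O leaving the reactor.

Stoichiometric O₂ = 3.5 × 131 = 458.5 mol; O₂ fed = 458.5 × 2.042 = 936.3 mol.
N₂ fed = 936.3 × 79/21 = 3522 mol.
Fuel reacted = 0.718 × 131 → ξ = 94.06 mol.
Outlet (n = n₀ + ν ξ):
  C₂H₆: 131 − 1(94.06) = 36.94
  O₂: 936.3 − 3.5(94.06) = 607.1
  N₂: 3522 (inert)
  CO₂: 0 + 2(94.06) = 188.1
  H₂O: 0 + 3(94.06) = 282.2
Total out = 4636 mol; y_H₂O = 282.2 / 4636 = 0.06086.

0.0609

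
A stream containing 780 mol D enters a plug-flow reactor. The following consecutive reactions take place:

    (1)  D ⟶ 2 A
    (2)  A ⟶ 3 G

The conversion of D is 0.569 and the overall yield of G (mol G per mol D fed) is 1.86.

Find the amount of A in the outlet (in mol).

404 mol

Conversion of D: D consumed = 1ξ₁ = 0.569 × 780 → ξ₁ = 443.8 mol.
Yield of G: 3ξ₂ / 780 = 1.86 → ξ₂ = 483.6 mol.
Outlet amounts (n = n₀ + Σ ν·ξ):
  D: 780 − 1(443.8) = 336.2
  A: 0 + 2(443.8) − 1(483.6) = 404
  G: 0 + 3(483.6) = 1451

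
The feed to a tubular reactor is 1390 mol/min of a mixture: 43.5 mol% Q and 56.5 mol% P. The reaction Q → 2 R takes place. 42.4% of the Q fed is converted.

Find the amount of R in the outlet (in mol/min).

513 mol/min

Q reacted = 0.424 × 604.6 = 256.4 mol/min; ν_Q = −1, so ξ = 256.4/1 = 256.4 mol/min.
Outlet amounts (n = n₀ + ν ξ):
  Q: 604.6 − 1(256.4) = 348.3
  R: 0 + 2(256.4) = 512.7
  P: 785.4 (inert)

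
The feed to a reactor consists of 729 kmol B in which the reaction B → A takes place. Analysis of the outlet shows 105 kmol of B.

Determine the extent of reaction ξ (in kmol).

For B: n = n₀ − 1ξ → 105 = 729 − 1ξ, giving ξ = 624 kmol.
Outlet amounts (n = n₀ + ν ξ):
  B: 729 − 1(624) = 105
  A: 0 + 1(624) = 624

ξ = 624 kmol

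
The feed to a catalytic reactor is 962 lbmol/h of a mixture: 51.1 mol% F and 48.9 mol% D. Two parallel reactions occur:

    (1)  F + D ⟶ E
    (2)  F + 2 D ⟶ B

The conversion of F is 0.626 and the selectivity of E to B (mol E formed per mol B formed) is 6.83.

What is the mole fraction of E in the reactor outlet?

Conversion of F: F consumed = 0.626 × 491.6 = 307.7 lbmol/h = 1ξ₁ + 1ξ₂.
Selectivity: 1ξ₁ / (1ξ₂) = 6.83 → ξ₁ = 6.83 ξ₂.
Substitute: (1·6.83 + 1) ξ₂ = 307.7 → ξ₂ = 39.3 lbmol/h, ξ₁ = 268.4 lbmol/h.
Outlet amounts (n = n₀ + Σ ν·ξ):
  F: 491.6 − 1(268.4) − 1(39.3) = 183.9
  D: 470.4 − 1(268.4) − 2(39.3) = 123.4
  E: 0 + 1(268.4) = 268.4
  B: 0 + 1(39.3) = 39.3
Total out = 615 lbmol/h; y_E = 268.4 / 615 = 0.4365.

0.436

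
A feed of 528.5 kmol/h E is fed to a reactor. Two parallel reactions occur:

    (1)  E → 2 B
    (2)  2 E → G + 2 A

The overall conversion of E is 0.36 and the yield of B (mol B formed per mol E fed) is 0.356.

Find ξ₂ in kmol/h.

Yield of B: 2ξ₁ / 528.5 = 0.356 → ξ₁ = 94.07 kmol/h.
Conversion of E: 1ξ₁ + 2ξ₂ = 0.36 × 528.5 = 190.3 → ξ₂ = 48.09 kmol/h.
Outlet amounts (n = n₀ + Σ ν·ξ):
  E: 528.5 − 1(94.07) − 2(48.09) = 338.2
  B: 0 + 2(94.07) = 188.1
  G: 0 + 1(48.09) = 48.09
  A: 0 + 2(48.09) = 96.19

ξ₂ = 48.1 kmol/h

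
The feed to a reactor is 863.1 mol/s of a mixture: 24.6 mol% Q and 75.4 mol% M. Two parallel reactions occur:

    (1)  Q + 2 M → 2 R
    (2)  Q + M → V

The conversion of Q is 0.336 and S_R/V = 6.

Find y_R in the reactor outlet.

Conversion of Q: Q consumed = 0.336 × 212.3 = 71.34 mol/s = 1ξ₁ + 1ξ₂.
Selectivity: 2ξ₁ / (1ξ₂) = 6 → ξ₁ = 3 ξ₂.
Substitute: (1·3 + 1) ξ₂ = 71.34 → ξ₂ = 17.84 mol/s, ξ₁ = 53.51 mol/s.
Outlet amounts (n = n₀ + Σ ν·ξ):
  Q: 212.3 − 1(53.51) − 1(17.84) = 141
  M: 650.8 − 2(53.51) − 1(17.84) = 525.9
  R: 0 + 2(53.51) = 107
  V: 0 + 1(17.84) = 17.84
Total out = 791.8 mol/s; y_R = 107 / 791.8 = 0.1352.

0.135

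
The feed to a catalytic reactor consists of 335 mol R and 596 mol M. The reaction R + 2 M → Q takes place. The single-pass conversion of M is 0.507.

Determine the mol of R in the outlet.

184 mol

M reacted = 0.507 × 596 = 302.2 mol; ν_M = −2, so ξ = 302.2/2 = 151.1 mol.
Outlet amounts (n = n₀ + ν ξ):
  R: 335 − 1(151.1) = 183.9
  M: 596 − 2(151.1) = 293.8
  Q: 0 + 1(151.1) = 151.1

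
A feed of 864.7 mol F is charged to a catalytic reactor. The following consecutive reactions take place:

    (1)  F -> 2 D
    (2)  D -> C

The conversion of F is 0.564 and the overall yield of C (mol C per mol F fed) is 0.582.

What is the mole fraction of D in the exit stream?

Conversion of F: F consumed = 1ξ₁ = 0.564 × 864.7 → ξ₁ = 487.7 mol.
Yield of C: 1ξ₂ / 864.7 = 0.582 → ξ₂ = 503.3 mol.
Outlet amounts (n = n₀ + Σ ν·ξ):
  F: 864.7 − 1(487.7) = 377
  D: 0 + 2(487.7) − 1(503.3) = 472.1
  C: 0 + 1(503.3) = 503.3
Total out = 1352 mol; y_D = 472.1 / 1352 = 0.3491.

0.349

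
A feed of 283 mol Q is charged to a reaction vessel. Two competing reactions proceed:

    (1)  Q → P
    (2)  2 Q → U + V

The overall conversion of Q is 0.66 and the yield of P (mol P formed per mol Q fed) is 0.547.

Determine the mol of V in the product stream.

16 mol

Yield of P: 1ξ₁ / 283 = 0.547 → ξ₁ = 154.8 mol.
Conversion of Q: 1ξ₁ + 2ξ₂ = 0.66 × 283 = 186.8 → ξ₂ = 15.99 mol.
Outlet amounts (n = n₀ + Σ ν·ξ):
  Q: 283 − 1(154.8) − 2(15.99) = 96.22
  P: 0 + 1(154.8) = 154.8
  U: 0 + 1(15.99) = 15.99
  V: 0 + 1(15.99) = 15.99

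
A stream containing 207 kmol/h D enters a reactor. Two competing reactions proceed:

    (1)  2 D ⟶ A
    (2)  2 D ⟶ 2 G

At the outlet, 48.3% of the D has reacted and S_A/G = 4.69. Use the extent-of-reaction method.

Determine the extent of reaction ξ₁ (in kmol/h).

ξ₁ = 45.2 kmol/h

Conversion of D: D consumed = 0.483 × 207 = 99.98 kmol/h = 2ξ₁ + 2ξ₂.
Selectivity: 1ξ₁ / (2ξ₂) = 4.69 → ξ₁ = 9.38 ξ₂.
Substitute: (2·9.38 + 2) ξ₂ = 99.98 → ξ₂ = 4.816 kmol/h, ξ₁ = 45.17 kmol/h.
Outlet amounts (n = n₀ + Σ ν·ξ):
  D: 207 − 2(45.17) − 2(4.816) = 107
  A: 0 + 1(45.17) = 45.17
  G: 0 + 2(4.816) = 9.632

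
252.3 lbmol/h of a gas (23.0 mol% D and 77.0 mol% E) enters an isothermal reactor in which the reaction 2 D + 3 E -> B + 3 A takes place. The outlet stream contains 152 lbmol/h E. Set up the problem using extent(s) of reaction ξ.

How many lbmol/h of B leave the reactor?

14.1 lbmol/h

For E: n = n₀ − 3ξ → 152 = 194.3 − 3ξ, giving ξ = 14.09 lbmol/h.
Outlet amounts (n = n₀ + ν ξ):
  D: 58.03 − 2(14.09) = 29.85
  E: 194.3 − 3(14.09) = 152
  B: 0 + 1(14.09) = 14.09
  A: 0 + 3(14.09) = 42.27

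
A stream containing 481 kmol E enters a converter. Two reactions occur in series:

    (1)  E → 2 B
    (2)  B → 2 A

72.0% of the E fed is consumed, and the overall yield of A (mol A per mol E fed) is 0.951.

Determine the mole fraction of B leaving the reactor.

0.439

Conversion of E: E consumed = 1ξ₁ = 0.72 × 481 → ξ₁ = 346.3 kmol.
Yield of A: 2ξ₂ / 481 = 0.951 → ξ₂ = 228.7 kmol.
Outlet amounts (n = n₀ + Σ ν·ξ):
  E: 481 − 1(346.3) = 134.7
  B: 0 + 2(346.3) − 1(228.7) = 463.9
  A: 0 + 2(228.7) = 457.4
Total out = 1056 kmol; y_B = 463.9 / 1056 = 0.4393.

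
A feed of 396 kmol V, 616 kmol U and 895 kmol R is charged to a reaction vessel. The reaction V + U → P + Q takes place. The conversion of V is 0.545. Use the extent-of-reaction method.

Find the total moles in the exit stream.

V reacted = 0.545 × 396 = 215.8 kmol; ν_V = −1, so ξ = 215.8/1 = 215.8 kmol.
Outlet amounts (n = n₀ + ν ξ):
  V: 396 − 1(215.8) = 180.2
  U: 616 − 1(215.8) = 400.2
  P: 0 + 1(215.8) = 215.8
  Q: 0 + 1(215.8) = 215.8
  R: 895 (inert)
Total out = 180.2 + 400.2 + 215.8 + 215.8 + 895 = 1907 kmol.

1910 kmol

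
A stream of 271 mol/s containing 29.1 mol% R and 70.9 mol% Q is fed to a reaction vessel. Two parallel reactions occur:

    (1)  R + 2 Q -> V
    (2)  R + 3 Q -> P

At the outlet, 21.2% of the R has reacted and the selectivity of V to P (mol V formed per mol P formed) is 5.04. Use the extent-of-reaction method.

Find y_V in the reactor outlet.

0.0594

Conversion of R: R consumed = 0.212 × 78.86 = 16.72 mol/s = 1ξ₁ + 1ξ₂.
Selectivity: 1ξ₁ / (1ξ₂) = 5.04 → ξ₁ = 5.04 ξ₂.
Substitute: (1·5.04 + 1) ξ₂ = 16.72 → ξ₂ = 2.768 mol/s, ξ₁ = 13.95 mol/s.
Outlet amounts (n = n₀ + Σ ν·ξ):
  R: 78.86 − 1(13.95) − 1(2.768) = 62.14
  Q: 192.1 − 2(13.95) − 3(2.768) = 155.9
  V: 0 + 1(13.95) = 13.95
  P: 0 + 1(2.768) = 2.768
Total out = 234.8 mol/s; y_V = 13.95 / 234.8 = 0.05942.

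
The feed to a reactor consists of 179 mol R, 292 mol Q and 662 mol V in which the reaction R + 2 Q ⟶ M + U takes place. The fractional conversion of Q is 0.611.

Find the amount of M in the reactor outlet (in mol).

Q reacted = 0.611 × 292 = 178.4 mol; ν_Q = −2, so ξ = 178.4/2 = 89.21 mol.
Outlet amounts (n = n₀ + ν ξ):
  R: 179 − 1(89.21) = 89.79
  Q: 292 − 2(89.21) = 113.6
  M: 0 + 1(89.21) = 89.21
  U: 0 + 1(89.21) = 89.21
  V: 662 (inert)

89.2 mol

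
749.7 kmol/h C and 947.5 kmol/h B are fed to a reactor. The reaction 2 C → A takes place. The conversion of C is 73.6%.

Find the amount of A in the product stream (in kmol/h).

276 kmol/h

C reacted = 0.736 × 749.7 = 551.8 kmol/h; ν_C = −2, so ξ = 551.8/2 = 275.9 kmol/h.
Outlet amounts (n = n₀ + ν ξ):
  C: 749.7 − 2(275.9) = 197.9
  A: 0 + 1(275.9) = 275.9
  B: 947.5 (inert)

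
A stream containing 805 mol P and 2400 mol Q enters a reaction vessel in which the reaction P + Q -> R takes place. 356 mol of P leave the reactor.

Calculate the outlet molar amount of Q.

1950 mol

For P: n = n₀ − 1ξ → 356 = 805 − 1ξ, giving ξ = 449 mol.
Outlet amounts (n = n₀ + ν ξ):
  P: 805 − 1(449) = 356
  Q: 2400 − 1(449) = 1951
  R: 0 + 1(449) = 449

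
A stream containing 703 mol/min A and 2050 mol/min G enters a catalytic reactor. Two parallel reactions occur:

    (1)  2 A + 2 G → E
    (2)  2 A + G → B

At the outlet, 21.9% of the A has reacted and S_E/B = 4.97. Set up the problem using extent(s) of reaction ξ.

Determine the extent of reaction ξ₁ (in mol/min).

ξ₁ = 64.1 mol/min

Conversion of A: A consumed = 0.219 × 703 = 154 mol/min = 2ξ₁ + 2ξ₂.
Selectivity: 1ξ₁ / (1ξ₂) = 4.97 → ξ₁ = 4.97 ξ₂.
Substitute: (2·4.97 + 2) ξ₂ = 154 → ξ₂ = 12.89 mol/min, ξ₁ = 64.08 mol/min.
Outlet amounts (n = n₀ + Σ ν·ξ):
  A: 703 − 2(64.08) − 2(12.89) = 549
  G: 2050 − 2(64.08) − 1(12.89) = 1909
  E: 0 + 1(64.08) = 64.08
  B: 0 + 1(12.89) = 12.89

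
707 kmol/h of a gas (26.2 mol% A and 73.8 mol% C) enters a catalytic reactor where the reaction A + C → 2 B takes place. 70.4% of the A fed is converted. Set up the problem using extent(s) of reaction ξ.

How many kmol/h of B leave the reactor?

261 kmol/h

A reacted = 0.704 × 185.2 = 130.4 kmol/h; ν_A = −1, so ξ = 130.4/1 = 130.4 kmol/h.
Outlet amounts (n = n₀ + ν ξ):
  A: 185.2 − 1(130.4) = 54.83
  C: 521.8 − 1(130.4) = 391.4
  B: 0 + 2(130.4) = 260.8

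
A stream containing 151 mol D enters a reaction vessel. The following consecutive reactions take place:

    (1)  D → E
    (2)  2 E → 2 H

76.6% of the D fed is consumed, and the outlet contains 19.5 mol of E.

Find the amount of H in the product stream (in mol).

Conversion of D: D consumed = 1ξ₁ = 0.766 × 151 → ξ₁ = 115.7 mol.
E balance: n_E = 0 + 1ξ₁ − 2ξ₂ = 19.5 → ξ₂ = (1·115.7 − 19.5)/2 = 48.08 mol.
Outlet amounts (n = n₀ + Σ ν·ξ):
  D: 151 − 1(115.7) = 35.33
  E: 0 + 1(115.7) − 2(48.08) = 19.5
  H: 0 + 2(48.08) = 96.17

96.2 mol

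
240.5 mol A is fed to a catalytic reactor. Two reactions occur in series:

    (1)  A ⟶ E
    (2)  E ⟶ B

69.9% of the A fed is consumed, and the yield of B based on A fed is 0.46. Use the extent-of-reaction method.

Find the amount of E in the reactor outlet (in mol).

Conversion of A: A consumed = 1ξ₁ = 0.699 × 240.5 → ξ₁ = 168.1 mol.
Yield of B: 1ξ₂ / 240.5 = 0.46 → ξ₂ = 110.6 mol.
Outlet amounts (n = n₀ + Σ ν·ξ):
  A: 240.5 − 1(168.1) = 72.39
  E: 0 + 1(168.1) − 1(110.6) = 57.48
  B: 0 + 1(110.6) = 110.6

57.5 mol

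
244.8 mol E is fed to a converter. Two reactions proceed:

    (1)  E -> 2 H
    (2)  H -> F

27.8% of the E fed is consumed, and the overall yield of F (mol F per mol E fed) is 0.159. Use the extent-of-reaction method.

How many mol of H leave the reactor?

Conversion of E: E consumed = 1ξ₁ = 0.278 × 244.8 → ξ₁ = 68.05 mol.
Yield of F: 1ξ₂ / 244.8 = 0.159 → ξ₂ = 38.92 mol.
Outlet amounts (n = n₀ + Σ ν·ξ):
  E: 244.8 − 1(68.05) = 176.7
  H: 0 + 2(68.05) − 1(38.92) = 97.19
  F: 0 + 1(38.92) = 38.92

97.2 mol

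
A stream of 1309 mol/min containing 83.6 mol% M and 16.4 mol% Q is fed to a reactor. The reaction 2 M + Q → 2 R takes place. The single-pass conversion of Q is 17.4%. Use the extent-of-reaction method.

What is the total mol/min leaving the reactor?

1270 mol/min

Q reacted = 0.174 × 214.7 = 37.35 mol/min; ν_Q = −1, so ξ = 37.35/1 = 37.35 mol/min.
Outlet amounts (n = n₀ + ν ξ):
  M: 1094 − 2(37.35) = 1020
  Q: 214.7 − 1(37.35) = 177.3
  R: 0 + 2(37.35) = 74.71
Total out = 1020 + 177.3 + 74.71 = 1272 mol/min.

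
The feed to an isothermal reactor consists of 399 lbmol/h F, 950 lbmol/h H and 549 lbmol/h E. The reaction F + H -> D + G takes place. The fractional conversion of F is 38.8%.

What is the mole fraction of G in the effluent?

0.0816

F reacted = 0.388 × 399 = 154.8 lbmol/h; ν_F = −1, so ξ = 154.8/1 = 154.8 lbmol/h.
Outlet amounts (n = n₀ + ν ξ):
  F: 399 − 1(154.8) = 244.2
  H: 950 − 1(154.8) = 795.2
  D: 0 + 1(154.8) = 154.8
  G: 0 + 1(154.8) = 154.8
  E: 549 (inert)
Total out = 1898 lbmol/h; y_G = 154.8 / 1898 = 0.08157.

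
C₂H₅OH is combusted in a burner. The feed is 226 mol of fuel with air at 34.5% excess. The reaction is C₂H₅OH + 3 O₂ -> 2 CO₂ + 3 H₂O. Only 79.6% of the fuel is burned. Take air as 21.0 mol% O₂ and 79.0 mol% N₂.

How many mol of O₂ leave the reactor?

372 mol

Stoichiometric O₂ = 3 × 226 = 678 mol; O₂ fed = 678 × 1.345 = 911.9 mol.
N₂ fed = 911.9 × 79/21 = 3431 mol.
Fuel reacted = 0.796 × 226 → ξ = 179.9 mol.
Outlet (n = n₀ + ν ξ):
  C₂H₅OH: 226 − 1(179.9) = 46.1
  O₂: 911.9 − 3(179.9) = 372.2
  N₂: 3431 (inert)
  CO₂: 0 + 2(179.9) = 359.8
  H₂O: 0 + 3(179.9) = 539.7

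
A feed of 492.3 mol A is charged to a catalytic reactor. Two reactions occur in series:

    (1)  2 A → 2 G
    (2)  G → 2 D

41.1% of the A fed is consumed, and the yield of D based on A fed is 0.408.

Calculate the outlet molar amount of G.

Conversion of A: A consumed = 2ξ₁ = 0.411 × 492.3 → ξ₁ = 101.2 mol.
Yield of D: 2ξ₂ / 492.3 = 0.408 → ξ₂ = 100.4 mol.
Outlet amounts (n = n₀ + Σ ν·ξ):
  A: 492.3 − 2(101.2) = 290
  G: 0 + 2(101.2) − 1(100.4) = 101.9
  D: 0 + 2(100.4) = 200.9

102 mol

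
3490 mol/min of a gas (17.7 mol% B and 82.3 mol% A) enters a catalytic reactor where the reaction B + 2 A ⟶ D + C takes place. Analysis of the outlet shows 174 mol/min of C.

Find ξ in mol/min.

For C: n = n₀ + 1ξ → 174 = 0 + 1ξ, giving ξ = 174 mol/min.
Outlet amounts (n = n₀ + ν ξ):
  B: 617.7 − 1(174) = 443.7
  A: 2872 − 2(174) = 2524
  D: 0 + 1(174) = 174
  C: 0 + 1(174) = 174

ξ = 174 mol/min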